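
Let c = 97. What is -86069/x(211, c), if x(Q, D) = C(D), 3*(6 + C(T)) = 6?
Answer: 86069/4 ≈ 21517.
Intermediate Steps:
C(T) = -4 (C(T) = -6 + (1/3)*6 = -6 + 2 = -4)
x(Q, D) = -4
-86069/x(211, c) = -86069/(-4) = -86069*(-1/4) = 86069/4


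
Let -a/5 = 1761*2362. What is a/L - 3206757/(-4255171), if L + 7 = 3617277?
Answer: -7689683001372/1539210240317 ≈ -4.9959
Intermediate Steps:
a = -20797410 (a = -8805*2362 = -5*4159482 = -20797410)
L = 3617270 (L = -7 + 3617277 = 3617270)
a/L - 3206757/(-4255171) = -20797410/3617270 - 3206757/(-4255171) = -20797410*1/3617270 - 3206757*(-1/4255171) = -2079741/361727 + 3206757/4255171 = -7689683001372/1539210240317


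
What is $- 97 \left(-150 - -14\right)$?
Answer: $13192$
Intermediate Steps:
$- 97 \left(-150 - -14\right) = - 97 \left(-150 + \left(-62 + 76\right)\right) = - 97 \left(-150 + 14\right) = \left(-97\right) \left(-136\right) = 13192$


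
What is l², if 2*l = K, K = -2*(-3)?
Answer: 9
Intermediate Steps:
K = 6
l = 3 (l = (½)*6 = 3)
l² = 3² = 9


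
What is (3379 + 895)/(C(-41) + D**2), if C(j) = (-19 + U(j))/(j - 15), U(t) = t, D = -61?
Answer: 59836/52109 ≈ 1.1483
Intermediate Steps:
C(j) = (-19 + j)/(-15 + j) (C(j) = (-19 + j)/(j - 15) = (-19 + j)/(-15 + j))
(3379 + 895)/(C(-41) + D**2) = (3379 + 895)/((-19 - 41)/(-15 - 41) + (-61)**2) = 4274/(-60/(-56) + 3721) = 4274/(-1/56*(-60) + 3721) = 4274/(15/14 + 3721) = 4274/(52109/14) = 4274*(14/52109) = 59836/52109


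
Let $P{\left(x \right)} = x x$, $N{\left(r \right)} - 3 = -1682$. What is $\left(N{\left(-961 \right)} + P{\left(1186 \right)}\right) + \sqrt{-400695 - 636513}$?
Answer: $1404917 + 2 i \sqrt{259302} \approx 1.4049 \cdot 10^{6} + 1018.4 i$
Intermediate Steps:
$N{\left(r \right)} = -1679$ ($N{\left(r \right)} = 3 - 1682 = -1679$)
$P{\left(x \right)} = x^{2}$
$\left(N{\left(-961 \right)} + P{\left(1186 \right)}\right) + \sqrt{-400695 - 636513} = \left(-1679 + 1186^{2}\right) + \sqrt{-400695 - 636513} = \left(-1679 + 1406596\right) + \sqrt{-1037208} = 1404917 + 2 i \sqrt{259302}$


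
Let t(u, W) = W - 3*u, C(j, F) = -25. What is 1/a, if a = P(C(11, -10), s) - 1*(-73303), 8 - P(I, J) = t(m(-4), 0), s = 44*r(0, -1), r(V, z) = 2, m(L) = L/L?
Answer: 1/73314 ≈ 1.3640e-5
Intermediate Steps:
m(L) = 1
s = 88 (s = 44*2 = 88)
P(I, J) = 11 (P(I, J) = 8 - (0 - 3*1) = 8 - (0 - 3) = 8 - 1*(-3) = 8 + 3 = 11)
a = 73314 (a = 11 - 1*(-73303) = 11 + 73303 = 73314)
1/a = 1/73314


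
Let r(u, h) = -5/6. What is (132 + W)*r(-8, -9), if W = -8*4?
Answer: -250/3 ≈ -83.333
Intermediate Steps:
r(u, h) = -⅚ (r(u, h) = (⅙)*(-5) = -⅚)
W = -32
(132 + W)*r(-8, -9) = (132 - 32)*(-⅚) = 100*(-⅚) = -250/3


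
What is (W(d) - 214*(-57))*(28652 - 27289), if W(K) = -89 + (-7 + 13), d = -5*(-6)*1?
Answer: 16512745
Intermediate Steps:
d = 30 (d = 30*1 = 30)
W(K) = -83 (W(K) = -89 + 6 = -83)
(W(d) - 214*(-57))*(28652 - 27289) = (-83 - 214*(-57))*(28652 - 27289) = (-83 + 12198)*1363 = 12115*1363 = 16512745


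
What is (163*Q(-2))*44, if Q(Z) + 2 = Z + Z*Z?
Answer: 0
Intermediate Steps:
Q(Z) = -2 + Z + Z² (Q(Z) = -2 + (Z + Z*Z) = -2 + (Z + Z²) = -2 + Z + Z²)
(163*Q(-2))*44 = (163*(-2 - 2 + (-2)²))*44 = (163*(-2 - 2 + 4))*44 = (163*0)*44 = 0*44 = 0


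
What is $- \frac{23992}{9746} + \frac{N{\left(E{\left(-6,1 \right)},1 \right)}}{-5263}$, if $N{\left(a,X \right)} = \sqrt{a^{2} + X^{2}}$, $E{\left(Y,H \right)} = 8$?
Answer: $- \frac{11996}{4873} - \frac{\sqrt{65}}{5263} \approx -2.4633$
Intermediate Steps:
$N{\left(a,X \right)} = \sqrt{X^{2} + a^{2}}$
$- \frac{23992}{9746} + \frac{N{\left(E{\left(-6,1 \right)},1 \right)}}{-5263} = - \frac{23992}{9746} + \frac{\sqrt{1^{2} + 8^{2}}}{-5263} = \left(-23992\right) \frac{1}{9746} + \sqrt{1 + 64} \left(- \frac{1}{5263}\right) = - \frac{11996}{4873} + \sqrt{65} \left(- \frac{1}{5263}\right) = - \frac{11996}{4873} - \frac{\sqrt{65}}{5263}$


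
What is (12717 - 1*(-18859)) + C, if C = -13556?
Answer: 18020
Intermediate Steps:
(12717 - 1*(-18859)) + C = (12717 - 1*(-18859)) - 13556 = (12717 + 18859) - 13556 = 31576 - 13556 = 18020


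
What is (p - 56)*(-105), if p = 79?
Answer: -2415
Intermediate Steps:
(p - 56)*(-105) = (79 - 56)*(-105) = 23*(-105) = -2415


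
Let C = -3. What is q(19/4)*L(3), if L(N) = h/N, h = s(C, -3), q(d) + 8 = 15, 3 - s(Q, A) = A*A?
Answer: -14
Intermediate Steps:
s(Q, A) = 3 - A**2 (s(Q, A) = 3 - A*A = 3 - A**2)
q(d) = 7 (q(d) = -8 + 15 = 7)
h = -6 (h = 3 - 1*(-3)**2 = 3 - 1*9 = 3 - 9 = -6)
L(N) = -6/N
q(19/4)*L(3) = 7*(-6/3) = 7*(-6*1/3) = 7*(-2) = -14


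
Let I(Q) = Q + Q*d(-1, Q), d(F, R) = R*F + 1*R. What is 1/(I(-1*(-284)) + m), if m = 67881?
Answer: 1/68165 ≈ 1.4670e-5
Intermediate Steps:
d(F, R) = R + F*R (d(F, R) = F*R + R = R + F*R)
I(Q) = Q (I(Q) = Q + Q*(Q*(1 - 1)) = Q + Q*(Q*0) = Q + Q*0 = Q + 0 = Q)
1/(I(-1*(-284)) + m) = 1/(-1*(-284) + 67881) = 1/(284 + 67881) = 1/68165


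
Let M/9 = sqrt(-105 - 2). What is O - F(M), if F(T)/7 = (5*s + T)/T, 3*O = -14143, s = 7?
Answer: -14164/3 + 245*I*sqrt(107)/963 ≈ -4721.3 + 2.6317*I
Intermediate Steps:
O = -14143/3 (O = (1/3)*(-14143) = -14143/3 ≈ -4714.3)
M = 9*I*sqrt(107) (M = 9*sqrt(-105 - 2) = 9*sqrt(-107) = 9*(I*sqrt(107)) = 9*I*sqrt(107) ≈ 93.097*I)
F(T) = 7*(35 + T)/T (F(T) = 7*((5*7 + T)/T) = 7*((35 + T)/T) = 7*(35 + T)/T)
O - F(M) = -14143/3 - (7 + 245/((9*I*sqrt(107)))) = -14143/3 - (7 + 245*(-I*sqrt(107)/963)) = -14143/3 - (7 - 245*I*sqrt(107)/963) = -14143/3 + (-7 + 245*I*sqrt(107)/963) = -14164/3 + 245*I*sqrt(107)/963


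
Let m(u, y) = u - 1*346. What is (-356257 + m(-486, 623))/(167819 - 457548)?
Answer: 357089/289729 ≈ 1.2325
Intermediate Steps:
m(u, y) = -346 + u (m(u, y) = u - 346 = -346 + u)
(-356257 + m(-486, 623))/(167819 - 457548) = (-356257 + (-346 - 486))/(167819 - 457548) = (-356257 - 832)/(-289729) = -357089*(-1/289729) = 357089/289729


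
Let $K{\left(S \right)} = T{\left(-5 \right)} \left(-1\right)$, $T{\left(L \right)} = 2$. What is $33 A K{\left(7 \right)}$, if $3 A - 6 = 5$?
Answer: $-242$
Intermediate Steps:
$A = \frac{11}{3}$ ($A = 2 + \frac{1}{3} \cdot 5 = 2 + \frac{5}{3} = \frac{11}{3} \approx 3.6667$)
$K{\left(S \right)} = -2$ ($K{\left(S \right)} = 2 \left(-1\right) = -2$)
$33 A K{\left(7 \right)} = 33 \cdot \frac{11}{3} \left(-2\right) = 121 \left(-2\right) = -242$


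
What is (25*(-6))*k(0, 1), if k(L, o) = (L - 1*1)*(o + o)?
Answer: 300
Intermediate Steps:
k(L, o) = 2*o*(-1 + L) (k(L, o) = (L - 1)*(2*o) = (-1 + L)*(2*o) = 2*o*(-1 + L))
(25*(-6))*k(0, 1) = (25*(-6))*(2*1*(-1 + 0)) = -300*(-1) = -150*(-2) = 300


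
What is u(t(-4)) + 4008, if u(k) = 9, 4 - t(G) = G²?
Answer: 4017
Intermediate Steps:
t(G) = 4 - G²
u(t(-4)) + 4008 = 9 + 4008 = 4017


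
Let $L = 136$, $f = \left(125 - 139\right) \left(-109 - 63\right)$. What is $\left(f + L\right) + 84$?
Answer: $2628$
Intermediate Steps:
$f = 2408$ ($f = \left(-14\right) \left(-172\right) = 2408$)
$\left(f + L\right) + 84 = \left(2408 + 136\right) + 84 = 2544 + 84 = 2628$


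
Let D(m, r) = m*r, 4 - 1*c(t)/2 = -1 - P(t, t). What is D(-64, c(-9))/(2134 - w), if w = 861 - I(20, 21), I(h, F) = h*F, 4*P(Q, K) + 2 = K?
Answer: -288/1693 ≈ -0.17011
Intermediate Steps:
P(Q, K) = -½ + K/4
I(h, F) = F*h
w = 441 (w = 861 - 21*20 = 861 - 1*420 = 861 - 420 = 441)
c(t) = 9 + t/2 (c(t) = 8 - 2*(-1 - (-½ + t/4)) = 8 - 2*(-1 + (½ - t/4)) = 8 - 2*(-½ - t/4) = 8 + (1 + t/2) = 9 + t/2)
D(-64, c(-9))/(2134 - w) = (-64*(9 + (½)*(-9)))/(2134 - 1*441) = (-64*(9 - 9/2))/(2134 - 441) = -64*9/2/1693 = -288*1/1693 = -288/1693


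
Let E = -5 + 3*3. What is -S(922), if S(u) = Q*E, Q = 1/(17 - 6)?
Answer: -4/11 ≈ -0.36364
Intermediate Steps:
Q = 1/11 ≈ 0.090909
E = 4 (E = -5 + 9 = 4)
S(u) = 4/11 (S(u) = (1/11)*4 = 4/11)
-S(922) = -1*4/11 = -4/11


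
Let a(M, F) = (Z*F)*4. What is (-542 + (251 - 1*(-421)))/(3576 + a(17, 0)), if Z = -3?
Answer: 65/1788 ≈ 0.036353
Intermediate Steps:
a(M, F) = -12*F (a(M, F) = -3*F*4 = -12*F)
(-542 + (251 - 1*(-421)))/(3576 + a(17, 0)) = (-542 + (251 - 1*(-421)))/(3576 - 12*0) = (-542 + (251 + 421))/(3576 + 0) = (-542 + 672)/3576 = 130*(1/3576) = 65/1788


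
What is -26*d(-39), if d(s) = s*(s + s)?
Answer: -79092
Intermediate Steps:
d(s) = 2*s² (d(s) = s*(2*s) = 2*s²)
-26*d(-39) = -52*(-39)² = -52*1521 = -26*3042 = -79092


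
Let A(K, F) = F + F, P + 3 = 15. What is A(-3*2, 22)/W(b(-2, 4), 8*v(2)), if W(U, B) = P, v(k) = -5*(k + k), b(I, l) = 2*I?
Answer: 11/3 ≈ 3.6667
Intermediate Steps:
P = 12 (P = -3 + 15 = 12)
A(K, F) = 2*F
v(k) = -10*k
W(U, B) = 12
A(-3*2, 22)/W(b(-2, 4), 8*v(2)) = (2*22)/12 = 44*(1/12) = 11/3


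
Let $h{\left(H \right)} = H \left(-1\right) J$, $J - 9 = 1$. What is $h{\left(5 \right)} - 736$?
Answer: $-786$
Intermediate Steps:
$J = 10$ ($J = 9 + 1 = 10$)
$h{\left(H \right)} = - 10 H$ ($h{\left(H \right)} = H \left(-1\right) 10 = - H 10 = - 10 H$)
$h{\left(5 \right)} - 736 = \left(-10\right) 5 - 736 = -50 - 736 = -786$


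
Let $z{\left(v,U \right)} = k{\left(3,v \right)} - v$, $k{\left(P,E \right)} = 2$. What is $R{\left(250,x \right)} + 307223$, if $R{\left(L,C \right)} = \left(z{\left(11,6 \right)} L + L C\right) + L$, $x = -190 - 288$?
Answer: $185723$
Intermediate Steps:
$x = -478$
$z{\left(v,U \right)} = 2 - v$
$R{\left(L,C \right)} = - 8 L + C L$ ($R{\left(L,C \right)} = \left(\left(2 - 11\right) L + L C\right) + L = \left(\left(2 - 11\right) L + C L\right) + L = \left(- 9 L + C L\right) + L = - 8 L + C L$)
$R{\left(250,x \right)} + 307223 = 250 \left(-8 - 478\right) + 307223 = 250 \left(-486\right) + 307223 = -121500 + 307223 = 185723$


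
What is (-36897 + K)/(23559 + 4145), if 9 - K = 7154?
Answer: -22021/13852 ≈ -1.5897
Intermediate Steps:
K = -7145 (K = 9 - 1*7154 = 9 - 7154 = -7145)
(-36897 + K)/(23559 + 4145) = (-36897 - 7145)/(23559 + 4145) = -44042/27704 = -44042*1/27704 = -22021/13852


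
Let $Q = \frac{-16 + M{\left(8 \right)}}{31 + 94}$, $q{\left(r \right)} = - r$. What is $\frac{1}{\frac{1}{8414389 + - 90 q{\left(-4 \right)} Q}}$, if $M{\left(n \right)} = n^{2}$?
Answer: $\frac{210356269}{25} \approx 8.4143 \cdot 10^{6}$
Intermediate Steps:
$Q = \frac{48}{125}$ ($Q = \frac{-16 + 8^{2}}{31 + 94} = \frac{-16 + 64}{125} = 48 \cdot \frac{1}{125} = \frac{48}{125} \approx 0.384$)
$\frac{1}{\frac{1}{8414389 + - 90 q{\left(-4 \right)} Q}} = \frac{1}{\frac{1}{8414389 + - 90 \left(\left(-1\right) \left(-4\right)\right) \frac{48}{125}}} = \frac{1}{\frac{1}{8414389 + \left(-90\right) 4 \cdot \frac{48}{125}}} = \frac{1}{\frac{1}{8414389 - \frac{3456}{25}}} = \frac{1}{\frac{1}{\frac{210356269}{25}}} = \frac{1}{\frac{25}{210356269}} = \frac{210356269}{25}$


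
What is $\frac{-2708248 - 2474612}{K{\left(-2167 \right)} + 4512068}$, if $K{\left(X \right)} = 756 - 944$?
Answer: $- \frac{86381}{75198} \approx -1.1487$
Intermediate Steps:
$K{\left(X \right)} = -188$
$\frac{-2708248 - 2474612}{K{\left(-2167 \right)} + 4512068} = \frac{-2708248 - 2474612}{-188 + 4512068} = - \frac{5182860}{4511880} = \left(-5182860\right) \frac{1}{4511880} = - \frac{86381}{75198}$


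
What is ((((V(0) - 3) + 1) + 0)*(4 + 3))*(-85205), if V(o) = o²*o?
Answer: 1192870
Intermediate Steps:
V(o) = o³
((((V(0) - 3) + 1) + 0)*(4 + 3))*(-85205) = ((((0³ - 3) + 1) + 0)*(4 + 3))*(-85205) = ((((0 - 3) + 1) + 0)*7)*(-85205) = (((-3 + 1) + 0)*7)*(-85205) = ((-2 + 0)*7)*(-85205) = -2*7*(-85205) = -14*(-85205) = 1192870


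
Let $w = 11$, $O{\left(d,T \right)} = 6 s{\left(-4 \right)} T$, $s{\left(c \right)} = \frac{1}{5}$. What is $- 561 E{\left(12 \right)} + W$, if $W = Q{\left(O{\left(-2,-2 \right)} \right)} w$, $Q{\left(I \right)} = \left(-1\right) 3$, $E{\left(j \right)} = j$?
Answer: $-6765$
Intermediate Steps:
$s{\left(c \right)} = \frac{1}{5}$
$O{\left(d,T \right)} = \frac{6 T}{5}$ ($O{\left(d,T \right)} = 6 \cdot \frac{1}{5} T = \frac{6 T}{5}$)
$Q{\left(I \right)} = -3$
$W = -33$ ($W = \left(-3\right) 11 = -33$)
$- 561 E{\left(12 \right)} + W = \left(-561\right) 12 - 33 = -6732 - 33 = -6765$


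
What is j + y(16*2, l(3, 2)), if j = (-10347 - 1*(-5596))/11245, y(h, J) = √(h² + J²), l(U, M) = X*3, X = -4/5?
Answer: -4751/11245 + 4*√1609/5 ≈ 31.667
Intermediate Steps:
X = -⅘ (X = -4*⅕ = -⅘ ≈ -0.80000)
l(U, M) = -12/5 (l(U, M) = -⅘*3 = -12/5)
y(h, J) = √(J² + h²)
j = -4751/11245 (j = (-10347 + 5596)*(1/11245) = -4751*1/11245 = -4751/11245 ≈ -0.42250)
j + y(16*2, l(3, 2)) = -4751/11245 + √((-12/5)² + (16*2)²) = -4751/11245 + √(144/25 + 32²) = -4751/11245 + √(144/25 + 1024) = -4751/11245 + √(25744/25) = -4751/11245 + 4*√1609/5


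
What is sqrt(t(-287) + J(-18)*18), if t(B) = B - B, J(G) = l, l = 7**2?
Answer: 21*sqrt(2) ≈ 29.698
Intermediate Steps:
l = 49
J(G) = 49
t(B) = 0
sqrt(t(-287) + J(-18)*18) = sqrt(0 + 49*18) = sqrt(0 + 882) = sqrt(882) = 21*sqrt(2)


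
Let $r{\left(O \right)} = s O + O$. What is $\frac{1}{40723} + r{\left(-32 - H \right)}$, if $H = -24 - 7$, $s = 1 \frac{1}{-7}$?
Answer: $- \frac{244331}{285061} \approx -0.85712$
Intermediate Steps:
$s = - \frac{1}{7}$ ($s = 1 \left(- \frac{1}{7}\right) = - \frac{1}{7} \approx -0.14286$)
$H = -31$
$r{\left(O \right)} = \frac{6 O}{7}$ ($r{\left(O \right)} = - \frac{O}{7} + O = \frac{6 O}{7}$)
$\frac{1}{40723} + r{\left(-32 - H \right)} = \frac{1}{40723} + \frac{6 \left(-32 - -31\right)}{7} = \frac{1}{40723} + \frac{6 \left(-32 + 31\right)}{7} = \frac{1}{40723} + \frac{6}{7} \left(-1\right) = \frac{1}{40723} - \frac{6}{7} = - \frac{244331}{285061}$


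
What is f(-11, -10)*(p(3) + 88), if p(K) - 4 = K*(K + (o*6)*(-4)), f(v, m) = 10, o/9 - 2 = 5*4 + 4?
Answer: -167470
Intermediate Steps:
o = 234 (o = 18 + 9*(5*4 + 4) = 18 + 9*(20 + 4) = 18 + 9*24 = 18 + 216 = 234)
p(K) = 4 + K*(-5616 + K) (p(K) = 4 + K*(K + (234*6)*(-4)) = 4 + K*(K + 1404*(-4)) = 4 + K*(K - 5616) = 4 + K*(-5616 + K))
f(-11, -10)*(p(3) + 88) = 10*((4 + 3² - 5616*3) + 88) = 10*((4 + 9 - 16848) + 88) = 10*(-16835 + 88) = 10*(-16747) = -167470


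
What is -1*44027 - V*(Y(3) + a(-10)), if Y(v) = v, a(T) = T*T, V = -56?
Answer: -38259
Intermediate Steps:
a(T) = T²
-1*44027 - V*(Y(3) + a(-10)) = -1*44027 - (-56)*(3 + (-10)²) = -44027 - (-56)*(3 + 100) = -44027 - (-56)*103 = -44027 - 1*(-5768) = -44027 + 5768 = -38259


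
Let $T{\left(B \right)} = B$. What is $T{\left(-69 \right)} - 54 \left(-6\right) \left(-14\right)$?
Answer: $-4605$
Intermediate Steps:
$T{\left(-69 \right)} - 54 \left(-6\right) \left(-14\right) = -69 - 54 \left(-6\right) \left(-14\right) = -69 - \left(-324\right) \left(-14\right) = -69 - 4536 = -4605$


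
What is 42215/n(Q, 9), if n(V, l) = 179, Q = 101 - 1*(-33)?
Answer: 42215/179 ≈ 235.84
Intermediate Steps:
Q = 134 (Q = 101 + 33 = 134)
42215/n(Q, 9) = 42215/179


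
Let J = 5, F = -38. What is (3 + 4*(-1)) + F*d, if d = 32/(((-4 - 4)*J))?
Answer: 147/5 ≈ 29.400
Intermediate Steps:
d = -⅘ (d = 32/(((-4 - 4)*5)) = 32/((-8*5)) = 32/(-40) = 32*(-1/40) = -⅘ ≈ -0.80000)
(3 + 4*(-1)) + F*d = (3 + 4*(-1)) - 38*(-⅘) = (3 - 4) + 152/5 = -1 + 152/5 = 147/5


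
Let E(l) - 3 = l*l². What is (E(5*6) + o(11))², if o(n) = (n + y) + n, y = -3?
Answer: 730188484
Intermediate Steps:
o(n) = -3 + 2*n (o(n) = (n - 3) + n = (-3 + n) + n = -3 + 2*n)
E(l) = 3 + l³ (E(l) = 3 + l*l² = 3 + l³)
(E(5*6) + o(11))² = ((3 + (5*6)³) + (-3 + 2*11))² = ((3 + 30³) + (-3 + 22))² = ((3 + 27000) + 19)² = (27003 + 19)² = 27022² = 730188484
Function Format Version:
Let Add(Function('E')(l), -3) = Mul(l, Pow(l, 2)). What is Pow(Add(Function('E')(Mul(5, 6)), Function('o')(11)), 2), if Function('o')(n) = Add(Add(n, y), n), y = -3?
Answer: 730188484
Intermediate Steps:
Function('o')(n) = Add(-3, Mul(2, n)) (Function('o')(n) = Add(Add(n, -3), n) = Add(Add(-3, n), n) = Add(-3, Mul(2, n)))
Function('E')(l) = Add(3, Pow(l, 3)) (Function('E')(l) = Add(3, Mul(l, Pow(l, 2))) = Add(3, Pow(l, 3)))
Pow(Add(Function('E')(Mul(5, 6)), Function('o')(11)), 2) = Pow(Add(Add(3, Pow(Mul(5, 6), 3)), Add(-3, Mul(2, 11))), 2) = Pow(Add(Add(3, Pow(30, 3)), Add(-3, 22)), 2) = Pow(Add(Add(3, 27000), 19), 2) = Pow(Add(27003, 19), 2) = Pow(27022, 2) = 730188484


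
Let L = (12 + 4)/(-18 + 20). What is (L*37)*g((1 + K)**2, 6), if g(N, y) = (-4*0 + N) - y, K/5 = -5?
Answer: 168720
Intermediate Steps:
K = -25 (K = 5*(-5) = -25)
g(N, y) = N - y (g(N, y) = (0 + N) - y = N - y)
L = 8 (L = 16/2 = 16*(1/2) = 8)
(L*37)*g((1 + K)**2, 6) = (8*37)*((1 - 25)**2 - 1*6) = 296*((-24)**2 - 6) = 296*(576 - 6) = 296*570 = 168720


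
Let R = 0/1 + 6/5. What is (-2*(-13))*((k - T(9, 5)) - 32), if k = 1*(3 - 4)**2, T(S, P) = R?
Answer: -4186/5 ≈ -837.20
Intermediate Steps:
R = 6/5 (R = 0*1 + 6*(1/5) = 0 + 6/5 = 6/5 ≈ 1.2000)
T(S, P) = 6/5
k = 1 (k = 1*(-1)**2 = 1*1 = 1)
(-2*(-13))*((k - T(9, 5)) - 32) = (-2*(-13))*((1 - 1*6/5) - 32) = 26*((1 - 6/5) - 32) = 26*(-1/5 - 32) = 26*(-161/5) = -4186/5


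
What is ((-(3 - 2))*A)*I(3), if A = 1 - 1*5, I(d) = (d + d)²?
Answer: 144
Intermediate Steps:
I(d) = 4*d² (I(d) = (2*d)² = 4*d²)
A = -4 (A = 1 - 5 = -4)
((-(3 - 2))*A)*I(3) = (-(3 - 2)*(-4))*(4*3²) = (-1*1*(-4))*(4*9) = -1*(-4)*36 = 4*36 = 144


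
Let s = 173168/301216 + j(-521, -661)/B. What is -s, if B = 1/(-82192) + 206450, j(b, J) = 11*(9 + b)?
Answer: -174935835086233/319449703899574 ≈ -0.54762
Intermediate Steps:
j(b, J) = 99 + 11*b
B = 16968538399/82192 (B = -1/82192 + 206450 = 16968538399/82192 ≈ 2.0645e+5)
s = 174935835086233/319449703899574 (s = 173168/301216 + (99 + 11*(-521))/(16968538399/82192) = 173168*(1/301216) + (99 - 5731)*(82192/16968538399) = 10823/18826 - 5632*82192/16968538399 = 10823/18826 - 462905344/16968538399 = 174935835086233/319449703899574 ≈ 0.54762)
-s = -1*174935835086233/319449703899574 = -174935835086233/319449703899574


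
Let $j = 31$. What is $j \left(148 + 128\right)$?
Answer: $8556$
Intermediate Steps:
$j \left(148 + 128\right) = 31 \left(148 + 128\right) = 31 \cdot 276 = 8556$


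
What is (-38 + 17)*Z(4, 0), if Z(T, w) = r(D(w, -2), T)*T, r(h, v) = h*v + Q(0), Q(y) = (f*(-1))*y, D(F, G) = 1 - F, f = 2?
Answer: -336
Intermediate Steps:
Q(y) = -2*y (Q(y) = (2*(-1))*y = -2*y)
r(h, v) = h*v (r(h, v) = h*v - 2*0 = h*v + 0 = h*v)
Z(T, w) = T**2*(1 - w) (Z(T, w) = ((1 - w)*T)*T = (T*(1 - w))*T = T**2*(1 - w))
(-38 + 17)*Z(4, 0) = (-38 + 17)*(4**2*(1 - 1*0)) = -336*(1 + 0) = -336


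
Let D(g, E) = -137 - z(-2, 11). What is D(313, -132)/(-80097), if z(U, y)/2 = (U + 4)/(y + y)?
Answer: 503/293689 ≈ 0.0017127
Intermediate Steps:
z(U, y) = (4 + U)/y (z(U, y) = 2*((U + 4)/(y + y)) = 2*((4 + U)/((2*y))) = 2*((4 + U)*(1/(2*y))) = 2*((4 + U)/(2*y)) = (4 + U)/y)
D(g, E) = -1509/11 (D(g, E) = -137 - (4 - 2)/11 = -137 - 2/11 = -1509/11)
D(313, -132)/(-80097) = -1509/11/(-80097) = -1509/11*(-1/80097) = 503/293689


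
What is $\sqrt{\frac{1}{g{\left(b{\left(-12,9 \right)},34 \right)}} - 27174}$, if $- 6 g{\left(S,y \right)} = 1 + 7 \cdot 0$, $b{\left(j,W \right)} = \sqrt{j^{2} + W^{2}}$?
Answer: $6 i \sqrt{755} \approx 164.86 i$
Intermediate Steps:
$b{\left(j,W \right)} = \sqrt{W^{2} + j^{2}}$
$g{\left(S,y \right)} = - \frac{1}{6}$ ($g{\left(S,y \right)} = - \frac{1 + 7 \cdot 0}{6} = - \frac{1 + 0}{6} = \left(- \frac{1}{6}\right) 1 = - \frac{1}{6}$)
$\sqrt{\frac{1}{g{\left(b{\left(-12,9 \right)},34 \right)}} - 27174} = \sqrt{\frac{1}{- \frac{1}{6}} - 27174} = \sqrt{-6 - 27174} = \sqrt{-27180} = 6 i \sqrt{755}$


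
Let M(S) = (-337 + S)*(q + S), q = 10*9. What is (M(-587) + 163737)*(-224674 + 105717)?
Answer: -74106047505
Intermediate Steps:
q = 90
M(S) = (-337 + S)*(90 + S)
(M(-587) + 163737)*(-224674 + 105717) = ((-30330 + (-587)² - 247*(-587)) + 163737)*(-224674 + 105717) = ((-30330 + 344569 + 144989) + 163737)*(-118957) = (459228 + 163737)*(-118957) = 622965*(-118957) = -74106047505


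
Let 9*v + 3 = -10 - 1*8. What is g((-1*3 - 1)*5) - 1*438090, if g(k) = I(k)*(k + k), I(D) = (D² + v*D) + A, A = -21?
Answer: -1365350/3 ≈ -4.5512e+5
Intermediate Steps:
v = -7/3 (v = -⅓ + (-10 - 1*8)/9 = -⅓ + (-10 - 8)/9 = -⅓ + (⅑)*(-18) = -⅓ - 2 = -7/3 ≈ -2.3333)
I(D) = -21 + D² - 7*D/3 (I(D) = (D² - 7*D/3) - 21 = -21 + D² - 7*D/3)
g(k) = 2*k*(-21 + k² - 7*k/3) (g(k) = (-21 + k² - 7*k/3)*(k + k) = (-21 + k² - 7*k/3)*(2*k) = 2*k*(-21 + k² - 7*k/3))
g((-1*3 - 1)*5) - 1*438090 = 2*((-1*3 - 1)*5)*(-63 - 7*(-1*3 - 1)*5 + 3*((-1*3 - 1)*5)²)/3 - 1*438090 = 2*((-3 - 1)*5)*(-63 - 7*(-3 - 1)*5 + 3*((-3 - 1)*5)²)/3 - 438090 = 2*(-4*5)*(-63 - (-28)*5 + 3*(-4*5)²)/3 - 438090 = (⅔)*(-20)*(-63 - 7*(-20) + 3*(-20)²) - 438090 = (⅔)*(-20)*(-63 + 140 + 3*400) - 438090 = (⅔)*(-20)*(-63 + 140 + 1200) - 438090 = (⅔)*(-20)*1277 - 438090 = -51080/3 - 438090 = -1365350/3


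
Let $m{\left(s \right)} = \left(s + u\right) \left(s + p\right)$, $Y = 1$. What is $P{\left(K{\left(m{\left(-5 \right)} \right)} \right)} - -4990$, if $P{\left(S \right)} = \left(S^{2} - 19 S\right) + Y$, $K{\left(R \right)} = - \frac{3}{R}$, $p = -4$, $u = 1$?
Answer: $\frac{718933}{144} \approx 4992.6$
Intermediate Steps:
$m{\left(s \right)} = \left(1 + s\right) \left(-4 + s\right)$ ($m{\left(s \right)} = \left(s + 1\right) \left(s - 4\right) = \left(1 + s\right) \left(-4 + s\right)$)
$P{\left(S \right)} = 1 + S^{2} - 19 S$ ($P{\left(S \right)} = \left(S^{2} - 19 S\right) + 1 = 1 + S^{2} - 19 S$)
$P{\left(K{\left(m{\left(-5 \right)} \right)} \right)} - -4990 = \left(1 + \left(- \frac{3}{-4 + \left(-5\right)^{2} - -15}\right)^{2} - 19 \left(- \frac{3}{-4 + \left(-5\right)^{2} - -15}\right)\right) - -4990 = \left(1 + \left(- \frac{3}{-4 + 25 + 15}\right)^{2} - 19 \left(- \frac{3}{-4 + 25 + 15}\right)\right) + 4990 = \left(1 + \left(- \frac{3}{36}\right)^{2} - 19 \left(- \frac{3}{36}\right)\right) + 4990 = \left(1 + \left(\left(-3\right) \frac{1}{36}\right)^{2} - 19 \left(\left(-3\right) \frac{1}{36}\right)\right) + 4990 = \left(1 + \left(- \frac{1}{12}\right)^{2} - - \frac{19}{12}\right) + 4990 = \left(1 + \frac{1}{144} + \frac{19}{12}\right) + 4990 = \frac{373}{144} + 4990 = \frac{718933}{144}$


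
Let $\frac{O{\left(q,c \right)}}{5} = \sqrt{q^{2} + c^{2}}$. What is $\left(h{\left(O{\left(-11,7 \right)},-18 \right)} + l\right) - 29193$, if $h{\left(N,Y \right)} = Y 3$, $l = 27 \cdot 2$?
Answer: $-29193$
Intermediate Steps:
$l = 54$
$O{\left(q,c \right)} = 5 \sqrt{c^{2} + q^{2}}$ ($O{\left(q,c \right)} = 5 \sqrt{q^{2} + c^{2}} = 5 \sqrt{c^{2} + q^{2}}$)
$h{\left(N,Y \right)} = 3 Y$
$\left(h{\left(O{\left(-11,7 \right)},-18 \right)} + l\right) - 29193 = \left(3 \left(-18\right) + 54\right) - 29193 = \left(-54 + 54\right) - 29193 = 0 - 29193 = -29193$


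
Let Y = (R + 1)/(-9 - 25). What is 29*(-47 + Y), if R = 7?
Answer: -23287/17 ≈ -1369.8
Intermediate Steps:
Y = -4/17 (Y = (7 + 1)/(-9 - 25) = 8/(-34) = 8*(-1/34) = -4/17 ≈ -0.23529)
29*(-47 + Y) = 29*(-47 - 4/17) = 29*(-803/17) = -23287/17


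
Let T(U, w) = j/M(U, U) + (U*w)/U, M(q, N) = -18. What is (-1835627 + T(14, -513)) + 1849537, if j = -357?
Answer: 80501/6 ≈ 13417.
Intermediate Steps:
T(U, w) = 119/6 + w (T(U, w) = -357/(-18) + (U*w)/U = -357*(-1/18) + w = 119/6 + w)
(-1835627 + T(14, -513)) + 1849537 = (-1835627 + (119/6 - 513)) + 1849537 = (-1835627 - 2959/6) + 1849537 = -11016721/6 + 1849537 = 80501/6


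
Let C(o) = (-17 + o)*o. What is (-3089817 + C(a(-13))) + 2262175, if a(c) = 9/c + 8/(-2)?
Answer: -139854296/169 ≈ -8.2754e+5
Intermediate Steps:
a(c) = -4 + 9/c (a(c) = 9/c + 8*(-½) = 9/c - 4 = -4 + 9/c)
C(o) = o*(-17 + o)
(-3089817 + C(a(-13))) + 2262175 = (-3089817 + (-4 + 9/(-13))*(-17 + (-4 + 9/(-13)))) + 2262175 = (-3089817 + (-4 + 9*(-1/13))*(-17 + (-4 + 9*(-1/13)))) + 2262175 = (-3089817 + (-4 - 9/13)*(-17 + (-4 - 9/13))) + 2262175 = (-3089817 - 61*(-17 - 61/13)/13) + 2262175 = (-3089817 - 61/13*(-282/13)) + 2262175 = (-3089817 + 17202/169) + 2262175 = -522161871/169 + 2262175 = -139854296/169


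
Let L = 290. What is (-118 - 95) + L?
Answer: 77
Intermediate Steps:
(-118 - 95) + L = (-118 - 95) + 290 = -213 + 290 = 77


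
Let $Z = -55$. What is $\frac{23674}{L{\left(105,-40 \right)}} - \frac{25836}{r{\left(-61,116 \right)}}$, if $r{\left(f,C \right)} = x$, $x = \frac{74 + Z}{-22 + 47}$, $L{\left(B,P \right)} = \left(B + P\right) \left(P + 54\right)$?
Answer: $- \frac{41951371}{1235} \approx -33969.0$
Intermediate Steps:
$L{\left(B,P \right)} = \left(54 + P\right) \left(B + P\right)$ ($L{\left(B,P \right)} = \left(B + P\right) \left(54 + P\right) = \left(54 + P\right) \left(B + P\right)$)
$x = \frac{19}{25}$ ($x = \frac{74 - 55}{-22 + 47} = \frac{19}{25} \approx 0.76$)
$r{\left(f,C \right)} = \frac{19}{25}$
$\frac{23674}{L{\left(105,-40 \right)}} - \frac{25836}{r{\left(-61,116 \right)}} = \frac{23674}{\left(-40\right)^{2} + 54 \cdot 105 + 54 \left(-40\right) + 105 \left(-40\right)} - \frac{25836}{\frac{19}{25}} = \frac{23674}{1600 + 5670 - 2160 - 4200} - \frac{645900}{19} = \frac{23674}{910} - \frac{645900}{19} = 23674 \cdot \frac{1}{910} - \frac{645900}{19} = \frac{1691}{65} - \frac{645900}{19} = - \frac{41951371}{1235}$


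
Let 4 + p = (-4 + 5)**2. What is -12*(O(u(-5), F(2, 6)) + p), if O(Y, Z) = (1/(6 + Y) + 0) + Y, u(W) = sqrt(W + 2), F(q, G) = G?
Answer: 444/13 - 152*I*sqrt(3)/13 ≈ 34.154 - 20.252*I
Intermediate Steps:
p = -3 (p = -4 + (-4 + 5)**2 = -4 + 1**2 = -4 + 1 = -3)
u(W) = sqrt(2 + W)
O(Y, Z) = Y + 1/(6 + Y) (O(Y, Z) = 1/(6 + Y) + Y = Y + 1/(6 + Y))
-12*(O(u(-5), F(2, 6)) + p) = -12*((1 + (sqrt(2 - 5))**2 + 6*sqrt(2 - 5))/(6 + sqrt(2 - 5)) - 3) = -12*((1 + (sqrt(-3))**2 + 6*sqrt(-3))/(6 + sqrt(-3)) - 3) = -12*((1 + (I*sqrt(3))**2 + 6*(I*sqrt(3)))/(6 + I*sqrt(3)) - 3) = -12*((1 - 3 + 6*I*sqrt(3))/(6 + I*sqrt(3)) - 3) = -12*((-2 + 6*I*sqrt(3))/(6 + I*sqrt(3)) - 3) = -12*(-3 + (-2 + 6*I*sqrt(3))/(6 + I*sqrt(3))) = 36 - 12*(-2 + 6*I*sqrt(3))/(6 + I*sqrt(3))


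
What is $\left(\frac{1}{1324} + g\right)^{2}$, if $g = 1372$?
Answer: $\frac{3299777607841}{1752976} \approx 1.8824 \cdot 10^{6}$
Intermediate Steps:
$\left(\frac{1}{1324} + g\right)^{2} = \left(\frac{1}{1324} + 1372\right)^{2} = \left(\frac{1816529}{1324}\right)^{2} = \frac{3299777607841}{1752976}$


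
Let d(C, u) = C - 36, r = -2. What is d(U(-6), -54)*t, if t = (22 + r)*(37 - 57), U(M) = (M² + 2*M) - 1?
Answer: 5200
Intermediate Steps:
U(M) = -1 + M² + 2*M
d(C, u) = -36 + C
t = -400 (t = (22 - 2)*(37 - 57) = 20*(-20) = -400)
d(U(-6), -54)*t = (-36 + (-1 + (-6)² + 2*(-6)))*(-400) = (-36 + (-1 + 36 - 12))*(-400) = (-36 + 23)*(-400) = -13*(-400) = 5200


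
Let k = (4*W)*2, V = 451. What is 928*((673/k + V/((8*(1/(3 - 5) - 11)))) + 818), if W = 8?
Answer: 35158411/46 ≈ 7.6431e+5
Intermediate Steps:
k = 64 (k = (4*8)*2 = 32*2 = 64)
928*((673/k + V/((8*(1/(3 - 5) - 11)))) + 818) = 928*((673/64 + 451/((8*(1/(3 - 5) - 11)))) + 818) = 928*((673*(1/64) + 451/((8*(1/(-2) - 11)))) + 818) = 928*((673/64 + 451/((8*(-½ - 11)))) + 818) = 928*((673/64 + 451/((8*(-23/2)))) + 818) = 928*((673/64 + 451/(-92)) + 818) = 928*((673/64 + 451*(-1/92)) + 818) = 928*((673/64 - 451/92) + 818) = 928*(8263/1472 + 818) = 928*(1212359/1472) = 35158411/46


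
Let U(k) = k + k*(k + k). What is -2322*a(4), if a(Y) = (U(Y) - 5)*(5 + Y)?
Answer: -647838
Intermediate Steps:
U(k) = k + 2*k² (U(k) = k + k*(2*k) = k + 2*k²)
a(Y) = (-5 + Y*(1 + 2*Y))*(5 + Y) (a(Y) = (Y*(1 + 2*Y) - 5)*(5 + Y) = (-5 + Y*(1 + 2*Y))*(5 + Y))
-2322*a(4) = -2322*(-25 + 2*4³ + 11*4²) = -2322*(-25 + 2*64 + 11*16) = -2322*(-25 + 128 + 176) = -2322*279 = -647838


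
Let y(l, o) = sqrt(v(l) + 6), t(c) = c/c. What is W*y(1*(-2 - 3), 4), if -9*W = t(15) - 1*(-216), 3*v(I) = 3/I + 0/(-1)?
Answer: -217*sqrt(145)/45 ≈ -58.067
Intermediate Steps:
t(c) = 1
v(I) = 1/I (v(I) = (3/I + 0/(-1))/3 = (3/I + 0*(-1))/3 = (3/I + 0)/3 = (3/I)/3 = 1/I)
W = -217/9 (W = -(1 - 1*(-216))/9 = -(1 + 216)/9 = -1/9*217 = -217/9 ≈ -24.111)
y(l, o) = sqrt(6 + 1/l) (y(l, o) = sqrt(1/l + 6) = sqrt(6 + 1/l))
W*y(1*(-2 - 3), 4) = -217*sqrt(6 + 1/(1*(-2 - 3)))/9 = -217*sqrt(6 + 1/(1*(-5)))/9 = -217*sqrt(6 + 1/(-5))/9 = -217*sqrt(6 - 1/5)/9 = -217*sqrt(145)/45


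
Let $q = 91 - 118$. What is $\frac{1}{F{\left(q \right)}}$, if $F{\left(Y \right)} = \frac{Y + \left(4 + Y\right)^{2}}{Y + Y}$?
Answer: $- \frac{27}{251} \approx -0.10757$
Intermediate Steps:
$q = -27$
$F{\left(Y \right)} = \frac{Y + \left(4 + Y\right)^{2}}{2 Y}$
$\frac{1}{F{\left(q \right)}} = \frac{1}{\frac{1}{2} \frac{1}{-27} \left(-27 + \left(4 - 27\right)^{2}\right)} = \frac{1}{\frac{1}{2} \left(- \frac{1}{27}\right) \left(-27 + \left(-23\right)^{2}\right)} = \frac{1}{\frac{1}{2} \left(- \frac{1}{27}\right) \left(-27 + 529\right)} = \frac{1}{\frac{1}{2} \left(- \frac{1}{27}\right) 502} = \frac{1}{- \frac{251}{27}} = - \frac{27}{251}$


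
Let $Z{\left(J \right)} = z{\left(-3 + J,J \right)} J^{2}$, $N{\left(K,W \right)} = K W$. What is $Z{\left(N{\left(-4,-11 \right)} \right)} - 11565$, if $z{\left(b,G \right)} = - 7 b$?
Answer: $-567197$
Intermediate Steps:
$Z{\left(J \right)} = J^{2} \left(21 - 7 J\right)$ ($Z{\left(J \right)} = - 7 \left(-3 + J\right) J^{2} = \left(21 - 7 J\right) J^{2} = J^{2} \left(21 - 7 J\right)$)
$Z{\left(N{\left(-4,-11 \right)} \right)} - 11565 = 7 \left(\left(-4\right) \left(-11\right)\right)^{2} \left(3 - \left(-4\right) \left(-11\right)\right) - 11565 = 7 \cdot 44^{2} \left(3 - 44\right) - 11565 = 7 \cdot 1936 \left(3 - 44\right) - 11565 = 7 \cdot 1936 \left(-41\right) - 11565 = -555632 - 11565 = -567197$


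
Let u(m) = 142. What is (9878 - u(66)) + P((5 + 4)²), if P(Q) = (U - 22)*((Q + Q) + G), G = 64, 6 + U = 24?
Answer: 8832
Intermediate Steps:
U = 18 (U = -6 + 24 = 18)
P(Q) = -256 - 8*Q (P(Q) = (18 - 22)*((Q + Q) + 64) = -4*(2*Q + 64) = -4*(64 + 2*Q) = -256 - 8*Q)
(9878 - u(66)) + P((5 + 4)²) = (9878 - 1*142) + (-256 - 8*(5 + 4)²) = (9878 - 142) + (-256 - 8*9²) = 9736 + (-256 - 8*81) = 9736 + (-256 - 648) = 9736 - 904 = 8832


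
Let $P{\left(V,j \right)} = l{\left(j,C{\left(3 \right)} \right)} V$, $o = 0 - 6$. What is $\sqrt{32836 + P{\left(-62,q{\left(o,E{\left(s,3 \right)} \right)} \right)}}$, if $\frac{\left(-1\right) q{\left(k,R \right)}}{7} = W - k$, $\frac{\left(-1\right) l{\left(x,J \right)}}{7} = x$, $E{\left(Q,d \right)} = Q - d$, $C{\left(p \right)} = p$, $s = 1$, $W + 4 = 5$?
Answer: $\sqrt{11570} \approx 107.56$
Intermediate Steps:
$W = 1$ ($W = -4 + 5 = 1$)
$l{\left(x,J \right)} = - 7 x$
$o = -6$
$q{\left(k,R \right)} = -7 + 7 k$ ($q{\left(k,R \right)} = - 7 \left(1 - k\right) = -7 + 7 k$)
$P{\left(V,j \right)} = - 7 V j$ ($P{\left(V,j \right)} = - 7 j V = - 7 V j$)
$\sqrt{32836 + P{\left(-62,q{\left(o,E{\left(s,3 \right)} \right)} \right)}} = \sqrt{32836 - - 434 \left(-7 + 7 \left(-6\right)\right)} = \sqrt{32836 - - 434 \left(-7 - 42\right)} = \sqrt{32836 - \left(-434\right) \left(-49\right)} = \sqrt{32836 - 21266} = \sqrt{11570}$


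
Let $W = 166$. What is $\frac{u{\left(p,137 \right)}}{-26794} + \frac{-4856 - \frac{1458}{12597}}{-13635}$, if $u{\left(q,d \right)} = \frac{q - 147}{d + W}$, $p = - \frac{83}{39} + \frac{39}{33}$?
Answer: $\frac{1202035679305}{3374902655982} \approx 0.35617$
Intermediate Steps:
$p = - \frac{406}{429}$ ($p = \left(-83\right) \frac{1}{39} + 39 \cdot \frac{1}{33} = - \frac{83}{39} + \frac{13}{11} = - \frac{406}{429} \approx -0.94639$)
$u{\left(q,d \right)} = \frac{-147 + q}{166 + d}$ ($u{\left(q,d \right)} = \frac{q - 147}{d + 166} = \frac{-147 + q}{166 + d}$)
$\frac{u{\left(p,137 \right)}}{-26794} + \frac{-4856 - \frac{1458}{12597}}{-13635} = \frac{\frac{1}{166 + 137} \left(-147 - \frac{406}{429}\right)}{-26794} + \frac{-4856 - \frac{1458}{12597}}{-13635} = \frac{1}{303} \left(- \frac{63469}{429}\right) \left(- \frac{1}{26794}\right) + \left(-4856 - 1458 \cdot \frac{1}{12597}\right) \left(- \frac{1}{13635}\right) = \frac{1}{303} \left(- \frac{63469}{429}\right) \left(- \frac{1}{26794}\right) + \left(-4856 - \frac{486}{4199}\right) \left(- \frac{1}{13635}\right) = \left(- \frac{63469}{129987}\right) \left(- \frac{1}{26794}\right) + \left(-4856 - \frac{486}{4199}\right) \left(- \frac{1}{13635}\right) = \frac{63469}{3482871678} - - \frac{4078166}{11450673} = \frac{63469}{3482871678} + \frac{4078166}{11450673} = \frac{1202035679305}{3374902655982}$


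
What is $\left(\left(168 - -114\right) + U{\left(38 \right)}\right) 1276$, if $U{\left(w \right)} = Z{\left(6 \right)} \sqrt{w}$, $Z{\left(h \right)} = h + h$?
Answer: $359832 + 15312 \sqrt{38} \approx 4.5422 \cdot 10^{5}$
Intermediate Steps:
$Z{\left(h \right)} = 2 h$
$U{\left(w \right)} = 12 \sqrt{w}$ ($U{\left(w \right)} = 2 \cdot 6 \sqrt{w} = 12 \sqrt{w}$)
$\left(\left(168 - -114\right) + U{\left(38 \right)}\right) 1276 = \left(\left(168 - -114\right) + 12 \sqrt{38}\right) 1276 = \left(\left(168 + 114\right) + 12 \sqrt{38}\right) 1276 = \left(282 + 12 \sqrt{38}\right) 1276 = 359832 + 15312 \sqrt{38}$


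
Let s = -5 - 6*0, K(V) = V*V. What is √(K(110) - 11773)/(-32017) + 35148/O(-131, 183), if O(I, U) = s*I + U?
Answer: 17574/419 - √327/32017 ≈ 41.942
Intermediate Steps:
K(V) = V²
s = -5 (s = -5 + 0 = -5)
O(I, U) = U - 5*I (O(I, U) = -5*I + U = U - 5*I)
√(K(110) - 11773)/(-32017) + 35148/O(-131, 183) = √(110² - 11773)/(-32017) + 35148/(183 - 5*(-131)) = √(12100 - 11773)*(-1/32017) + 35148/(183 + 655) = √327*(-1/32017) + 35148/838 = -√327/32017 + 35148*(1/838) = -√327/32017 + 17574/419 = 17574/419 - √327/32017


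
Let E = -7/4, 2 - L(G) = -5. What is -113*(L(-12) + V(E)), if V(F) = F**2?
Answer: -18193/16 ≈ -1137.1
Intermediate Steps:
L(G) = 7 (L(G) = 2 - 1*(-5) = 2 + 5 = 7)
E = -7/4 (E = -7*1/4 = -7/4 ≈ -1.7500)
-113*(L(-12) + V(E)) = -113*(7 + (-7/4)**2) = -113*(7 + 49/16) = -113*161/16 = -18193/16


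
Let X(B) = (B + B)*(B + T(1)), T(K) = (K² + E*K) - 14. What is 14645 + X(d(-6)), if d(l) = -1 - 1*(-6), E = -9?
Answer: 14475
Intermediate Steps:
T(K) = -14 + K² - 9*K (T(K) = (K² - 9*K) - 14 = -14 + K² - 9*K)
d(l) = 5 (d(l) = -1 + 6 = 5)
X(B) = 2*B*(-22 + B) (X(B) = (B + B)*(B + (-14 + 1² - 9*1)) = (2*B)*(B + (-14 + 1 - 9)) = (2*B)*(B - 22) = (2*B)*(-22 + B) = 2*B*(-22 + B))
14645 + X(d(-6)) = 14645 + 2*5*(-22 + 5) = 14645 + 2*5*(-17) = 14645 - 170 = 14475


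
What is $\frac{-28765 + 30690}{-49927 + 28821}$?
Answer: $- \frac{1925}{21106} \approx -0.091206$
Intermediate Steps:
$\frac{-28765 + 30690}{-49927 + 28821} = \frac{1925}{-21106} = 1925 \left(- \frac{1}{21106}\right) = - \frac{1925}{21106}$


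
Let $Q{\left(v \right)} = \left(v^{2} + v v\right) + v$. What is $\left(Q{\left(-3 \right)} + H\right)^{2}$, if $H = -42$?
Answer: $729$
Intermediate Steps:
$Q{\left(v \right)} = v + 2 v^{2}$ ($Q{\left(v \right)} = \left(v^{2} + v^{2}\right) + v = 2 v^{2} + v = v + 2 v^{2}$)
$\left(Q{\left(-3 \right)} + H\right)^{2} = \left(- 3 \left(1 + 2 \left(-3\right)\right) - 42\right)^{2} = \left(- 3 \left(1 - 6\right) - 42\right)^{2} = \left(\left(-3\right) \left(-5\right) - 42\right)^{2} = \left(15 - 42\right)^{2} = \left(-27\right)^{2} = 729$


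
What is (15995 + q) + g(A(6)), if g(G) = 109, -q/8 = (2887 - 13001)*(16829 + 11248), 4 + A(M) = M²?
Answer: 2271782328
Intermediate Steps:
A(M) = -4 + M²
q = 2271766224 (q = -8*(2887 - 13001)*(16829 + 11248) = -(-80912)*28077 = -8*(-283970778) = 2271766224)
(15995 + q) + g(A(6)) = (15995 + 2271766224) + 109 = 2271782219 + 109 = 2271782328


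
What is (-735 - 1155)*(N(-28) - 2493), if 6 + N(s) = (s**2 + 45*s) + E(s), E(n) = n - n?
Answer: 5622750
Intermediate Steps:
E(n) = 0
N(s) = -6 + s**2 + 45*s (N(s) = -6 + ((s**2 + 45*s) + 0) = -6 + (s**2 + 45*s) = -6 + s**2 + 45*s)
(-735 - 1155)*(N(-28) - 2493) = (-735 - 1155)*((-6 + (-28)**2 + 45*(-28)) - 2493) = -1890*((-6 + 784 - 1260) - 2493) = -1890*(-482 - 2493) = -1890*(-2975) = 5622750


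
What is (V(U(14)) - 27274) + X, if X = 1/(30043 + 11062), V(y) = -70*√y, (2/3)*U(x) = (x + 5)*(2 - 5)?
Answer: -1121097769/41105 - 105*I*√38 ≈ -27274.0 - 647.26*I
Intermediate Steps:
U(x) = -45/2 - 9*x/2 (U(x) = 3*((x + 5)*(2 - 5))/2 = 3*((5 + x)*(-3))/2 = 3*(-15 - 3*x)/2 = -45/2 - 9*x/2)
X = 1/41105 ≈ 2.4328e-5
(V(U(14)) - 27274) + X = (-70*√(-45/2 - 9/2*14) - 27274) + 1/41105 = (-70*√(-45/2 - 63) - 27274) + 1/41105 = (-105*I*√38 - 27274) + 1/41105 = (-27274 - 105*I*√38) + 1/41105 = -1121097769/41105 - 105*I*√38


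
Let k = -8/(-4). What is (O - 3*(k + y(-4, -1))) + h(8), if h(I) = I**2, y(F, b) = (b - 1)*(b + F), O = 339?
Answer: 367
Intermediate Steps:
y(F, b) = (-1 + b)*(F + b)
k = 2 (k = -8*(-1/4) = 2)
(O - 3*(k + y(-4, -1))) + h(8) = (339 - 3*(2 + ((-1)**2 - 1*(-4) - 1*(-1) - 4*(-1)))) + 8**2 = (339 - 3*(2 + (1 + 4 + 1 + 4))) + 64 = (339 - 3*(2 + 10)) + 64 = (339 - 3*12) + 64 = (339 - 36) + 64 = 303 + 64 = 367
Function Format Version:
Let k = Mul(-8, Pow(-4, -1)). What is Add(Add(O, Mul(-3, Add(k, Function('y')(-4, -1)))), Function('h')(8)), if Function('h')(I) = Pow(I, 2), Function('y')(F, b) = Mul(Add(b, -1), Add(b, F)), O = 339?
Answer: 367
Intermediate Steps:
Function('y')(F, b) = Mul(Add(-1, b), Add(F, b))
k = 2 (k = Mul(-8, Rational(-1, 4)) = 2)
Add(Add(O, Mul(-3, Add(k, Function('y')(-4, -1)))), Function('h')(8)) = Add(Add(339, Mul(-3, Add(2, Add(Pow(-1, 2), Mul(-1, -4), Mul(-1, -1), Mul(-4, -1))))), Pow(8, 2)) = Add(Add(339, Mul(-3, Add(2, Add(1, 4, 1, 4)))), 64) = Add(Add(339, Mul(-3, Add(2, 10))), 64) = Add(Add(339, Mul(-3, 12)), 64) = Add(Add(339, -36), 64) = Add(303, 64) = 367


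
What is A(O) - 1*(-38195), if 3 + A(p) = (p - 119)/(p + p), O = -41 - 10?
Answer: 114581/3 ≈ 38194.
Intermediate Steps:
O = -51
A(p) = -3 + (-119 + p)/(2*p) (A(p) = -3 + (p - 119)/(p + p) = -3 + (-119 + p)/((2*p)) = -3 + (-119 + p)*(1/(2*p)) = -3 + (-119 + p)/(2*p))
A(O) - 1*(-38195) = (1/2)*(-119 - 5*(-51))/(-51) - 1*(-38195) = (1/2)*(-1/51)*(-119 + 255) + 38195 = (1/2)*(-1/51)*136 + 38195 = -4/3 + 38195 = 114581/3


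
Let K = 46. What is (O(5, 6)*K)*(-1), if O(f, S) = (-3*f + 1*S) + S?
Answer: 138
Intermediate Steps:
O(f, S) = -3*f + 2*S (O(f, S) = (-3*f + S) + S = (S - 3*f) + S = -3*f + 2*S)
(O(5, 6)*K)*(-1) = ((-3*5 + 2*6)*46)*(-1) = ((-15 + 12)*46)*(-1) = -3*46*(-1) = -138*(-1) = 138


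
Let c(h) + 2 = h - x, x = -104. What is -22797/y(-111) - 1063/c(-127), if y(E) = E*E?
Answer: 1391922/34225 ≈ 40.670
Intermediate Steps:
y(E) = E²
c(h) = 102 + h (c(h) = -2 + (h - 1*(-104)) = -2 + (h + 104) = -2 + (104 + h) = 102 + h)
-22797/y(-111) - 1063/c(-127) = -22797/((-111)²) - 1063/(102 - 127) = -22797/12321 - 1063/(-25) = -22797*1/12321 - 1063*(-1/25) = -2533/1369 + 1063/25 = 1391922/34225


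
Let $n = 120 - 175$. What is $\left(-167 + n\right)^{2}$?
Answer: $49284$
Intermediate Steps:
$n = -55$
$\left(-167 + n\right)^{2} = \left(-167 - 55\right)^{2} = \left(-222\right)^{2} = 49284$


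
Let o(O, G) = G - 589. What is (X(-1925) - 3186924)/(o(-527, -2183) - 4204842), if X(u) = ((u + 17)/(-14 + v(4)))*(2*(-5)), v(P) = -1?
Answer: 531366/701269 ≈ 0.75772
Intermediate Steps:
X(u) = 34/3 + 2*u/3 (X(u) = ((u + 17)/(-14 - 1))*(2*(-5)) = ((17 + u)/(-15))*(-10) = ((17 + u)*(-1/15))*(-10) = (-17/15 - u/15)*(-10) = 34/3 + 2*u/3)
o(O, G) = -589 + G
(X(-1925) - 3186924)/(o(-527, -2183) - 4204842) = ((34/3 + (⅔)*(-1925)) - 3186924)/((-589 - 2183) - 4204842) = ((34/3 - 3850/3) - 3186924)/(-2772 - 4204842) = (-1272 - 3186924)/(-4207614) = -3188196*(-1/4207614) = 531366/701269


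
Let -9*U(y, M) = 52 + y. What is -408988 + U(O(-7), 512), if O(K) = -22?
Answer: -1226974/3 ≈ -4.0899e+5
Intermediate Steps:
U(y, M) = -52/9 - y/9 (U(y, M) = -(52 + y)/9 = -52/9 - y/9)
-408988 + U(O(-7), 512) = -408988 + (-52/9 - ⅑*(-22)) = -408988 + (-52/9 + 22/9) = -408988 - 10/3 = -1226974/3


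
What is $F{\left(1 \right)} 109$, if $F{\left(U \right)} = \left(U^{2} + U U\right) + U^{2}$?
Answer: $327$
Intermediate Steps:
$F{\left(U \right)} = 3 U^{2}$ ($F{\left(U \right)} = \left(U^{2} + U^{2}\right) + U^{2} = 2 U^{2} + U^{2} = 3 U^{2}$)
$F{\left(1 \right)} 109 = 3 \cdot 1^{2} \cdot 109 = 3 \cdot 1 \cdot 109 = 3 \cdot 109 = 327$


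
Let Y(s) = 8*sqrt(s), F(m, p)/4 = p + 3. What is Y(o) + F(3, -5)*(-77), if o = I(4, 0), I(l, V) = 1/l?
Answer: 620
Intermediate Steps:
F(m, p) = 12 + 4*p (F(m, p) = 4*(p + 3) = 4*(3 + p) = 12 + 4*p)
o = 1/4 ≈ 0.25000
Y(o) + F(3, -5)*(-77) = 8*sqrt(1/4) + (12 + 4*(-5))*(-77) = 8*(1/2) + (12 - 20)*(-77) = 4 - 8*(-77) = 4 + 616 = 620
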